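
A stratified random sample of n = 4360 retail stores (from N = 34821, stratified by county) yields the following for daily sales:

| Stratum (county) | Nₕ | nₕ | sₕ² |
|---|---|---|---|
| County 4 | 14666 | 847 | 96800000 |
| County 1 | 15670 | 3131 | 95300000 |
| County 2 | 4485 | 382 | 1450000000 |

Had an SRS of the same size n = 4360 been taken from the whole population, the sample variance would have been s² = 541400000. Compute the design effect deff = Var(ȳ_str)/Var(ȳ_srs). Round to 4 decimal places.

0.7516

Var(ȳ_str) = Σ Wₕ²(1−fₕ)sₕ²/nₕ with Wₕ = Nₕ/34821:
  County 4: (14666/34821)²·(1−847/14666)·96800000/847 = 19102.832
  County 1: (15670/34821)²·(1−3131/15670)·95300000/3131 = 4932.411
  County 2: (4485/34821)²·(1−382/4485)·1450000000/382 = 57608.441
  → Var(ȳ_str) = 81643.684.
Var(ȳ_srs) = (1 − 4360/34821)·541400000/4360 = 108626.22.
deff = 81643.684 / 108626.22 = 0.7516.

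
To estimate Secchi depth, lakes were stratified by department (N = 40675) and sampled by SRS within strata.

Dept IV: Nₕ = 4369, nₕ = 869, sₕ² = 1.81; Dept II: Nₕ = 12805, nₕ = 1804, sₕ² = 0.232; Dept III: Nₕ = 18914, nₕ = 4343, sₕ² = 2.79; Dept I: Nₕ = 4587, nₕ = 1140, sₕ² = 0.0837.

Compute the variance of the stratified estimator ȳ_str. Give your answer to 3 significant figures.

Var(ȳ_str) = Σₕ Wₕ²(1 − fₕ)sₕ²/nₕ with Wₕ = Nₕ/N, N = 40675.
Dept IV: Wₕ = 0.10741242; term = 0.10741242²·(1 − 0.19890135)·1.81/869 = 1.9251021 × 10^-5.
Dept II: Wₕ = 0.31481254; term = 0.31481254²·(1 − 0.14088247)·0.232/1804 = 1.0949848 × 10^-5.
Dept III: Wₕ = 0.46500307; term = 0.46500307²·(1 − 0.22961827)·2.79/4343 = 1.0701188 × 10^-4.
Dept I: Wₕ = 0.11277197; term = 0.11277197²·(1 − 0.24852845)·0.0837/1140 = 7.016742 × 10^-7.
Sum = 1.3791442 × 10^-4.

1.38 × 10^-4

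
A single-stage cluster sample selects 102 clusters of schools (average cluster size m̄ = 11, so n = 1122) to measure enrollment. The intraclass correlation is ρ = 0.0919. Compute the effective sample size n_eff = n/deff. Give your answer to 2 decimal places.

584.68

deff = 1 + (11 − 1)·0.0919 = 1 + 0.919 = 1.919.
n_eff = 1122 / 1.919 = 584.68.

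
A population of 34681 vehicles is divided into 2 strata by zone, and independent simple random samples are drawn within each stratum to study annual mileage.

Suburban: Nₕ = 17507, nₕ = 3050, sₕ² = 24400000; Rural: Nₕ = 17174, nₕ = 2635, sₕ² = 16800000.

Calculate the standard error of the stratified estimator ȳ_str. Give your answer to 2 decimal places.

54.84

Var(ȳ_str) = Σₕ Wₕ²(1 − fₕ)sₕ²/nₕ with Wₕ = Nₕ/N, N = 34681.
Suburban: Wₕ = 0.50480090; term = 0.50480090²·(1 − 0.17421603)·24400000/3050 = 1683.4363.
Rural: Wₕ = 0.49519910; term = 0.49519910²·(1 − 0.15342960)·16800000/2635 = 1323.5838.
Sum = 3007.0201.
SE = √(3007.0201) = 54.84.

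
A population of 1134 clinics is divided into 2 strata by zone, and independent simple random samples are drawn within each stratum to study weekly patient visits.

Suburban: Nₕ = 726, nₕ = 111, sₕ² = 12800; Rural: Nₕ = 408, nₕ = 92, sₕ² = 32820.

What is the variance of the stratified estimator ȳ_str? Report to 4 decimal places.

Var(ȳ_str) = Σₕ Wₕ²(1 − fₕ)sₕ²/nₕ with Wₕ = Nₕ/N, N = 1134.
Suburban: Wₕ = 0.64021164; term = 0.64021164²·(1 − 0.15289256)·12800/111 = 40.038022.
Rural: Wₕ = 0.35978836; term = 0.35978836²·(1 − 0.22549020)·32820/92 = 35.766125.
Sum = 75.804147.

75.8041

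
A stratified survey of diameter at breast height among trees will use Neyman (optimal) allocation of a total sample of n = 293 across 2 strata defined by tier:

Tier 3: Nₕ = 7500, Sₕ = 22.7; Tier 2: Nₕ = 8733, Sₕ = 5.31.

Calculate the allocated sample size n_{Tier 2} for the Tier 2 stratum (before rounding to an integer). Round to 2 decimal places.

Neyman allocation: nₕ = n·NₕSₕ / Σⱼ NⱼSⱼ.
Σ NⱼSⱼ = 7500·22.7 + 8733·5.31 = 216622.23.
n_{Tier 2} = 293·8733·5.31 / 216622.23 = 62.72.

62.72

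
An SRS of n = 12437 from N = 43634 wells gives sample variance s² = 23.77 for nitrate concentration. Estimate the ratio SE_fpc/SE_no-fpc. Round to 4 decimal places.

0.8456

f = n/N = 12437/43634 = 0.28503002.
SE_no-fpc = √(s²/n) = 0.043717646; SE_fpc = √((1−f)s²/n) = 0.036965848.
Ratio = √(1−f) = 0.84555897.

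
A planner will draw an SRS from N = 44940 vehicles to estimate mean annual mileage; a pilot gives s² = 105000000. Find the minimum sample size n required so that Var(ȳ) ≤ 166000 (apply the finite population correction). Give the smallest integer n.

Without fpc, n₀ = s²/D = 105000000/166000 = 632.5301.
With fpc, (1 − n/N)·s²/n ≤ D requires n ≥ n₀/(1 + n₀/N) = 632.5301/(1 + 632.5301/44940) = 623.7508.
Rounding up, n = 624.

624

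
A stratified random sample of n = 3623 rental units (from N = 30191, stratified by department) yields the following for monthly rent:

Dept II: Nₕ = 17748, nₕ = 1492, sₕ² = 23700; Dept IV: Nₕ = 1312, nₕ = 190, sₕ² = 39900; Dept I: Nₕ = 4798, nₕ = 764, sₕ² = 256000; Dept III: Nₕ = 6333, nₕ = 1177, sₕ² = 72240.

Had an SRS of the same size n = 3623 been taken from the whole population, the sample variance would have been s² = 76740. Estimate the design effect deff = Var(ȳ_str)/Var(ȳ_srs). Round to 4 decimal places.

Var(ȳ_str) = Σ Wₕ²(1−fₕ)sₕ²/nₕ with Wₕ = Nₕ/30191:
  Dept II: (17748/30191)²·(1−1492/17748)·23700/1492 = 5.0279116
  Dept IV: (1312/30191)²·(1−190/1312)·39900/190 = 0.33914935
  Dept I: (4798/30191)²·(1−764/4798)·256000/764 = 7.1152104
  Dept III: (6333/30191)²·(1−1177/6333)·72240/1177 = 2.1987137
  → Var(ȳ_str) = 14.680985.
Var(ȳ_srs) = (1 − 3623/30191)·76740/3623 = 18.639524.
deff = 14.680985 / 18.639524 = 0.7876.

0.7876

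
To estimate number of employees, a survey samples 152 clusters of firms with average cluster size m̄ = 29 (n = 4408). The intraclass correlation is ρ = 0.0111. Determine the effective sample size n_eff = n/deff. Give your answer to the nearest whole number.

deff = 1 + (29 − 1)·0.0111 = 1 + 0.3108 = 1.3108.
n_eff = 4408 / 1.3108 = 3363.

3363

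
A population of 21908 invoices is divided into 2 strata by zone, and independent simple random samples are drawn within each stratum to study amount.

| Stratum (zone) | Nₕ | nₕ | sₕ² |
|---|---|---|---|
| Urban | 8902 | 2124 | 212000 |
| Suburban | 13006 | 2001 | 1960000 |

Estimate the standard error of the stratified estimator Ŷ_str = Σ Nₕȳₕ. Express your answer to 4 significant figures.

382400

Var(Ŷ_str) = Σₕ Nₕ²(1 − fₕ)sₕ²/nₕ.
Urban: 8902²·(1 − 2124/8902)·212000/2124 = 6.0224126 × 10^9.
Suburban: 13006²·(1 − 2001/13006)·1960000/2001 = 1.4019831 × 10^11.
Sum = 1.4622072 × 10^11.
SE = √(1.4622072 × 10^11) = 382400.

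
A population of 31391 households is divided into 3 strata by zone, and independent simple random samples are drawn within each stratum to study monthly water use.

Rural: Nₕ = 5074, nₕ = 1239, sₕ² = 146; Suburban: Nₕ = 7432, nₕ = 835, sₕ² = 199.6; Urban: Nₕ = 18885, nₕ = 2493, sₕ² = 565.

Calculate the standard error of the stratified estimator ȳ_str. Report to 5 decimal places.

Var(ȳ_str) = Σₕ Wₕ²(1 − fₕ)sₕ²/nₕ with Wₕ = Nₕ/N, N = 31391.
Rural: Wₕ = 0.16163869; term = 0.16163869²·(1 − 0.24418605)·146/1239 = 0.0023269501.
Suburban: Wₕ = 0.23675576; term = 0.23675576²·(1 − 0.11235199)·199.6/835 = 0.011893672.
Urban: Wₕ = 0.60160556; term = 0.60160556²·(1 − 0.13200953)·565/2493 = 0.071197509.
Sum = 0.085418131.
SE = √(0.085418131) = 0.29226.

0.29226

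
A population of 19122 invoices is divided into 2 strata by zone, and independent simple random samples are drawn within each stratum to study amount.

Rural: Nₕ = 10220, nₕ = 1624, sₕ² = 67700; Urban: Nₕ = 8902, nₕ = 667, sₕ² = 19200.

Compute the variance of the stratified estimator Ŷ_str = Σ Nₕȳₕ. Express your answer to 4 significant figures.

5.772 × 10^9

Var(Ŷ_str) = Σₕ Nₕ²(1 − fₕ)sₕ²/nₕ.
Rural: 10220²·(1 − 1624/10220)·67700/1624 = 3.6622665 × 10^9.
Urban: 8902²·(1 − 667/8902)·19200/667 = 2.1102144 × 10^9.
Sum = 5.7724809 × 10^9.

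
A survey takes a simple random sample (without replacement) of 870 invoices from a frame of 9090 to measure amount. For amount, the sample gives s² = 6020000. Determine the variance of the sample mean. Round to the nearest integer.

6257

Under SRS without replacement, Var(ȳ) = (1 − f)·s²/n with f = n/N = 870/9090 = 0.09570957.
Var(ȳ) = (1 − 0.09570957)·6020000/870 = 0.90429043·6919.5402 = 6257.274.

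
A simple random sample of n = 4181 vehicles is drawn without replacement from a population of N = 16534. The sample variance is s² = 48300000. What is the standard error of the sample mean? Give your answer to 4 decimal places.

92.9032

Under SRS without replacement, Var(ȳ) = (1 − f)·s²/n with f = n/N = 4181/16534 = 0.25287287.
Var(ȳ) = (1 − 0.25287287)·48300000/4181 = 0.74712713·11552.26 = 8631.007.
SE(ȳ) = √(8631.007) = 92.9032.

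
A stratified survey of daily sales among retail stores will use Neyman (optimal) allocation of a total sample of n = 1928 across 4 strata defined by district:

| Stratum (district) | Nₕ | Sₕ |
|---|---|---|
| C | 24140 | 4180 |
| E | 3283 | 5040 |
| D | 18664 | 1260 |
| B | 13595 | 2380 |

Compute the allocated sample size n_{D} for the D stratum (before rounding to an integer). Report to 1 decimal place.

261.6

Neyman allocation: nₕ = n·NₕSₕ / Σⱼ NⱼSⱼ.
Σ NⱼSⱼ = 24140·4180 + 3283·5040 + 18664·1260 + 13595·2380 = 1.7332426 × 10^8.
n_{D} = 1928·18664·1260 / (1.7332426 × 10^8) = 261.6.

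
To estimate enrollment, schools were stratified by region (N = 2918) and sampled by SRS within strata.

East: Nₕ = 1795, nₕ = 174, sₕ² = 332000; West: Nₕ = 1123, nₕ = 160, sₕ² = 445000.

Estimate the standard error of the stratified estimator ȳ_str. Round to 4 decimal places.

Var(ȳ_str) = Σₕ Wₕ²(1 − fₕ)sₕ²/nₕ with Wₕ = Nₕ/N, N = 2918.
East: Wₕ = 0.61514736; term = 0.61514736²·(1 − 0.09693593)·332000/174 = 652.02722.
West: Wₕ = 0.38485264; term = 0.38485264²·(1 − 0.14247551)·445000/160 = 353.24457.
Sum = 1005.2718.
SE = √(1005.2718) = 31.7060.

31.7060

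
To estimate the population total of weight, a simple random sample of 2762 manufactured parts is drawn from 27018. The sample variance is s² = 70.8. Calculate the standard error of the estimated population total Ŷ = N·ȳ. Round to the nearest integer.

4099

Var(Ŷ) = N²·Var(ȳ) = N²·(1 − n/N)·s²/n.
f = 2762/27018 = 0.10222814; Var(ȳ) = 0.89777186·70.8/2762 = 0.023013124.
Var(Ŷ) = 27018² · 0.023013124 = 1.6798944 × 10^7.
SE(Ŷ) = √(1.6798944 × 10^7) = 4099.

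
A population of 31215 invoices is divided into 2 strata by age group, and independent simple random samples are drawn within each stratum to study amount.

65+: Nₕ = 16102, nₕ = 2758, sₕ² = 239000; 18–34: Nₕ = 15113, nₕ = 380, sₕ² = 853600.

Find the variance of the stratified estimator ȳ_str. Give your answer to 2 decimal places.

532.43

Var(ȳ_str) = Σₕ Wₕ²(1 − fₕ)sₕ²/nₕ with Wₕ = Nₕ/N, N = 31215.
65+: Wₕ = 0.51584174; term = 0.51584174²·(1 − 0.17128307)·239000/2758 = 19.109214.
18–34: Wₕ = 0.48415826; term = 0.48415826²·(1 − 0.02514392)·853600/380 = 513.31742.
Sum = 532.42663.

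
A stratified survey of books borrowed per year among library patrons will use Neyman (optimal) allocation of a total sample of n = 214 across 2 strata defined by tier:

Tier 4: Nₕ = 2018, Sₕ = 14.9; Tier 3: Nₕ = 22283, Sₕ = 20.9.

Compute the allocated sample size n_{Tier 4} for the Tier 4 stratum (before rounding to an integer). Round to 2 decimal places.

Neyman allocation: nₕ = n·NₕSₕ / Σⱼ NⱼSⱼ.
Σ NⱼSⱼ = 2018·14.9 + 22283·20.9 = 495782.9.
n_{Tier 4} = 214·2018·14.9 / 495782.9 = 12.98.

12.98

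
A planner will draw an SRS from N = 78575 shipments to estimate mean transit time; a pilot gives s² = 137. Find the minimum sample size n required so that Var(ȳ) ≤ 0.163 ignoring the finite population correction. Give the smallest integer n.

841

Without fpc, n₀ = s²/D = 137/0.163 = 840.4908.
Rounding up, n = 841.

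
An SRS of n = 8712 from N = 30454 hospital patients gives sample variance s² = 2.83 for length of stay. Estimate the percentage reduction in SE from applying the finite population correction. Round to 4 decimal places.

f = n/N = 8712/30454 = 0.28607080.
SE_no-fpc = √(s²/n) = 0.018023299; SE_fpc = √((1−f)s²/n) = 0.015228666.
Ratio = √(1−f) = 0.84494331. Reduction = 100·(1 − 0.84494331) = 15.5057%.

15.5057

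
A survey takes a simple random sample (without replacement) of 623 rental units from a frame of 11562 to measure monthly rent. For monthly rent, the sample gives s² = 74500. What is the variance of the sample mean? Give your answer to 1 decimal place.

Under SRS without replacement, Var(ȳ) = (1 − f)·s²/n with f = n/N = 623/11562 = 0.05388341.
Var(ȳ) = (1 − 0.05388341)·74500/623 = 0.94611659·119.58266 = 113.13914.

113.1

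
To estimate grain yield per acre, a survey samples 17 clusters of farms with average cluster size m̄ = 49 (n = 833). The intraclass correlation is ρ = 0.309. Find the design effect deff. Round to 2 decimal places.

deff = 1 + (49 − 1)·0.309 = 1 + 14.832 = 15.832.

15.83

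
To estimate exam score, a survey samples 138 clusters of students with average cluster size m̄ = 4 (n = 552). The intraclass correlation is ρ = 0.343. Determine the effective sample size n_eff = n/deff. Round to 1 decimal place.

272.1

deff = 1 + (4 − 1)·0.343 = 1 + 1.029 = 2.029.
n_eff = 552 / 2.029 = 272.1.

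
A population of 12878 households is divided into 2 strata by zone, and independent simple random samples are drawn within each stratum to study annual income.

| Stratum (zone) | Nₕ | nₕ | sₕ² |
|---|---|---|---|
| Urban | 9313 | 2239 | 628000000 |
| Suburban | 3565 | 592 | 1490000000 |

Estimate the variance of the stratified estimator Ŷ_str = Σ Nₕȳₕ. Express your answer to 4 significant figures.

4.515 × 10^13

Var(Ŷ_str) = Σₕ Nₕ²(1 − fₕ)sₕ²/nₕ.
Urban: 9313²·(1 − 2239/9313)·628000000/2239 = 1.8478223 × 10^13.
Suburban: 3565²·(1 − 592/3565)·1490000000/592 = 2.6675895 × 10^13.
Sum = 4.5154118 × 10^13.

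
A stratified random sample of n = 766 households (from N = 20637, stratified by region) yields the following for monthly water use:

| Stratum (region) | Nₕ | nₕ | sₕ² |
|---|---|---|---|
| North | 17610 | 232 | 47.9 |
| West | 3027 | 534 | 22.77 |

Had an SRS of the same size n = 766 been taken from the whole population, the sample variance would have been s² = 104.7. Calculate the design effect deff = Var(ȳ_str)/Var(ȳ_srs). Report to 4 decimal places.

1.1330

Var(ȳ_str) = Σ Wₕ²(1−fₕ)sₕ²/nₕ with Wₕ = Nₕ/20637:
  North: (17610/20637)²·(1−232/17610)·47.9/232 = 0.14835888
  West: (3027/20637)²·(1−534/3027)·22.77/534 = 7.5555023 × 10^-4
  → Var(ȳ_str) = 0.14911443.
Var(ȳ_srs) = (1 − 766/20637)·104.7/766 = 0.13161066.
deff = 0.14911443 / 0.13161066 = 1.1330.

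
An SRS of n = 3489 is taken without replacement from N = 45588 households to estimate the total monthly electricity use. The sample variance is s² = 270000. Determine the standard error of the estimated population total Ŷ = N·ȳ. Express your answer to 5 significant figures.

385380

Var(Ŷ) = N²·Var(ȳ) = N²·(1 − n/N)·s²/n.
f = 3489/45588 = 0.07653330; Var(ȳ) = 0.92346670·270000/3489 = 71.463459.
Var(Ŷ) = 45588² · 71.463459 = 1.4852006 × 10^11.
SE(Ŷ) = √(1.4852006 × 10^11) = 385380.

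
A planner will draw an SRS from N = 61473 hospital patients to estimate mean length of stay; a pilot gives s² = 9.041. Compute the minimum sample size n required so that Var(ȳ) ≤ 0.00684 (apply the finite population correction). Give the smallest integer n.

1294

Without fpc, n₀ = s²/D = 9.041/0.00684 = 1321.7836.
With fpc, (1 − n/N)·s²/n ≤ D requires n ≥ n₀/(1 + n₀/N) = 1321.7836/(1 + 1321.7836/61473) = 1293.9610.
Rounding up, n = 1294.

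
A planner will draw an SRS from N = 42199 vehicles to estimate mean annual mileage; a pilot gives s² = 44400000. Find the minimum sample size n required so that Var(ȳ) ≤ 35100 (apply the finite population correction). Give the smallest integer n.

1229

Without fpc, n₀ = s²/D = 44400000/35100 = 1264.9573.
With fpc, (1 − n/N)·s²/n ≤ D requires n ≥ n₀/(1 + n₀/N) = 1264.9573/(1 + 1264.9573/42199) = 1228.1425.
Rounding up, n = 1229.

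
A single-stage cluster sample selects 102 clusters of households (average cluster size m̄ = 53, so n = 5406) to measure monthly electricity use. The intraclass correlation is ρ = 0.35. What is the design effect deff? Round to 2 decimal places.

deff = 1 + (53 − 1)·0.35 = 1 + 18.2 = 19.2.

19.20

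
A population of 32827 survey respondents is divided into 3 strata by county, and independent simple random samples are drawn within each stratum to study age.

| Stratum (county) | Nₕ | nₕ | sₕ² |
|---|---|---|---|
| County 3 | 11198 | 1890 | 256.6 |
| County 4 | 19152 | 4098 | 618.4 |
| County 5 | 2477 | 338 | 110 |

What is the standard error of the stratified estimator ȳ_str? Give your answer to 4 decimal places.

Var(ȳ_str) = Σₕ Wₕ²(1 − fₕ)sₕ²/nₕ with Wₕ = Nₕ/N, N = 32827.
County 3: Wₕ = 0.34112164; term = 0.34112164²·(1 − 0.16878014)·256.6/1890 = 0.013131952.
County 4: Wₕ = 0.58342218; term = 0.58342218²·(1 − 0.21397243)·618.4/4098 = 0.040373944.
County 5: Wₕ = 0.07545618; term = 0.07545618²·(1 − 0.13645539)·110/338 = 0.001600112.
Sum = 0.055106008.
SE = √(0.055106008) = 0.2347.

0.2347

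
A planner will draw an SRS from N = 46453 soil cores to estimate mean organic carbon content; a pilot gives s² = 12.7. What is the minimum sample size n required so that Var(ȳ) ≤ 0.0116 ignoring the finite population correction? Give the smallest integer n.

1095

Without fpc, n₀ = s²/D = 12.7/0.0116 = 1094.8276.
Rounding up, n = 1095.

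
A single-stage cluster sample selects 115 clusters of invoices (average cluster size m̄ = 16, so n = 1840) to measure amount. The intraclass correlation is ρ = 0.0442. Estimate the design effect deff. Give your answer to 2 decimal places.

1.66

deff = 1 + (16 − 1)·0.0442 = 1 + 0.663 = 1.663.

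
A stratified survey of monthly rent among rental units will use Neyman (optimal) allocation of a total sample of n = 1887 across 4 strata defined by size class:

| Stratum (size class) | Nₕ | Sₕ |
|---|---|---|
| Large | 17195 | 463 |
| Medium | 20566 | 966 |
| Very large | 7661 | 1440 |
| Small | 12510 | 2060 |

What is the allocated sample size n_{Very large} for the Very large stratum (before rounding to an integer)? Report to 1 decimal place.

Neyman allocation: nₕ = n·NₕSₕ / Σⱼ NⱼSⱼ.
Σ NⱼSⱼ = 17195·463 + 20566·966 + 7661·1440 + 12510·2060 = 6.4630481 × 10^7.
n_{Very large} = 1887·7661·1440 / (6.4630481 × 10^7) = 322.1.

322.1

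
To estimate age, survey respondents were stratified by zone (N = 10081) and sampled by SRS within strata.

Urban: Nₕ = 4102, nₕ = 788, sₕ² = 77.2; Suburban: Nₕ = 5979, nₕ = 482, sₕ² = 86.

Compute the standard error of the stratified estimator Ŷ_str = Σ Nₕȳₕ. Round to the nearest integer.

Var(Ŷ_str) = Σₕ Nₕ²(1 − fₕ)sₕ²/nₕ.
Urban: 4102²·(1 − 788/4102)·77.2/788 = 1.3318007 × 10^6.
Suburban: 5979²·(1 − 482/5979)·86/482 = 5.8641585 × 10^6.
Sum = 7.1959592 × 10^6.
SE = √(7.1959592 × 10^6) = 2683.

2683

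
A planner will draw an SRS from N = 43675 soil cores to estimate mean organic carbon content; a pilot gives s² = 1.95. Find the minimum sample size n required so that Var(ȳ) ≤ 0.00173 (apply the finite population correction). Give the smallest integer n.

Without fpc, n₀ = s²/D = 1.95/0.00173 = 1127.1676.
With fpc, (1 − n/N)·s²/n ≤ D requires n ≥ n₀/(1 + n₀/N) = 1127.1676/(1 + 1127.1676/43675) = 1098.8094.
Rounding up, n = 1099.

1099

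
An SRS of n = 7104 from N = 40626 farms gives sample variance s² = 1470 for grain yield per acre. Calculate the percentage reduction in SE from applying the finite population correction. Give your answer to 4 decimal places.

f = n/N = 7104/40626 = 0.17486339.
SE_no-fpc = √(s²/n) = 0.45489084; SE_fpc = √((1−f)s²/n) = 0.41320933.
Ratio = √(1−f) = 0.90837031. Reduction = 100·(1 − 0.90837031) = 9.1630%.

9.1630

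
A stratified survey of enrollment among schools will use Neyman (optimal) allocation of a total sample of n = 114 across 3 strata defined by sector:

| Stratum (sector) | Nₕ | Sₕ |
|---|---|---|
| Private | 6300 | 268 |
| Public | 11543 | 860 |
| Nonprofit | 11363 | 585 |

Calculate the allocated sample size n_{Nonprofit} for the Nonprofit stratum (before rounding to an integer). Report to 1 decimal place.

41.5

Neyman allocation: nₕ = n·NₕSₕ / Σⱼ NⱼSⱼ.
Σ NⱼSⱼ = 6300·268 + 11543·860 + 11363·585 = 1.8262735 × 10^7.
n_{Nonprofit} = 114·11363·585 / (1.8262735 × 10^7) = 41.5.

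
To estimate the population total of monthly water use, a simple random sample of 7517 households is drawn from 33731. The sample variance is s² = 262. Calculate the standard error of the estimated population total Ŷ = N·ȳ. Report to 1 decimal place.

5551.5

Var(Ŷ) = N²·Var(ȳ) = N²·(1 − n/N)·s²/n.
f = 7517/33731 = 0.22285138; Var(ȳ) = 0.77714862·262/7517 = 0.027086994.
Var(Ŷ) = 33731² · 0.027086994 = 3.081905 × 10^7.
SE(Ŷ) = √(3.081905 × 10^7) = 5551.5.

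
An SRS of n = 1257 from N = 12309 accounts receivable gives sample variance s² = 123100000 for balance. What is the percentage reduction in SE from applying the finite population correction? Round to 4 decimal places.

f = n/N = 1257/12309 = 0.10212040.
SE_no-fpc = √(s²/n) = 312.94022; SE_fpc = √((1−f)s²/n) = 296.53123.
Ratio = √(1−f) = 0.94756509. Reduction = 100·(1 − 0.94756509) = 5.2435%.

5.2435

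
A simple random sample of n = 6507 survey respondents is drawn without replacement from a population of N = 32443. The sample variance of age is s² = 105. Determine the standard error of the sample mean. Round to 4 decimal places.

Under SRS without replacement, Var(ȳ) = (1 − f)·s²/n with f = n/N = 6507/32443 = 0.20056715.
Var(ȳ) = (1 − 0.20056715)·105/6507 = 0.79943285·0.016136468 = 0.012900023.
SE(ȳ) = √(0.012900023) = 0.1136.

0.1136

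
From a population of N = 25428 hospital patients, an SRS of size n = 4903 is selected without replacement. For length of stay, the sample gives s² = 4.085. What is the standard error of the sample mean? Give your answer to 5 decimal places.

Under SRS without replacement, Var(ȳ) = (1 − f)·s²/n with f = n/N = 4903/25428 = 0.19281894.
Var(ȳ) = (1 − 0.19281894)·4.085/4903 = 0.80718106·8.3316337 × 10^-4 = 6.7251369 × 10^-4.
SE(ȳ) = √(6.7251369 × 10^-4) = 0.02593.

0.02593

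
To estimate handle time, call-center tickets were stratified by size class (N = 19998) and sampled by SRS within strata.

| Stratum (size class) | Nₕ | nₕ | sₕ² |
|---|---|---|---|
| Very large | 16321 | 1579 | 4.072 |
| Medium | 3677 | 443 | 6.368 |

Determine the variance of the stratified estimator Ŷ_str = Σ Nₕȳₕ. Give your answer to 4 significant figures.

791400

Var(Ŷ_str) = Σₕ Nₕ²(1 − fₕ)sₕ²/nₕ.
Very large: 16321²·(1 − 1579/16321)·4.072/1579 = 620481.46.
Medium: 3677²·(1 − 443/3677)·6.368/443 = 170935.78.
Sum = 791417.24.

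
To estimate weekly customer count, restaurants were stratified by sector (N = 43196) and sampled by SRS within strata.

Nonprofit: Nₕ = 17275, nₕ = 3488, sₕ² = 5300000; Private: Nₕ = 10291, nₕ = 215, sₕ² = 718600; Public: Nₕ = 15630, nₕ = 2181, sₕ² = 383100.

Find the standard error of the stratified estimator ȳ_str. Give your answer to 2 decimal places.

Var(ȳ_str) = Σₕ Wₕ²(1 − fₕ)sₕ²/nₕ with Wₕ = Nₕ/N, N = 43196.
Nonprofit: Wₕ = 0.39992129; term = 0.39992129²·(1 − 0.20191027)·5300000/3488 = 193.95463.
Private: Wₕ = 0.23823965; term = 0.23823965²·(1 − 0.02089204)·718600/215 = 185.74085.
Public: Wₕ = 0.36183906; term = 0.36183906²·(1 − 0.13953935)·383100/2181 = 19.788751.
Sum = 399.48423.
SE = √(399.48423) = 19.99.

19.99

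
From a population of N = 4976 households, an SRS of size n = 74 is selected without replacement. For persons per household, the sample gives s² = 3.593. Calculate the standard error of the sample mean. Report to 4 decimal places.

0.2187

Under SRS without replacement, Var(ȳ) = (1 − f)·s²/n with f = n/N = 74/4976 = 0.01487138.
Var(ȳ) = (1 − 0.01487138)·3.593/74 = 0.98512862·0.048554054 = 0.047831988.
SE(ȳ) = √(0.047831988) = 0.2187.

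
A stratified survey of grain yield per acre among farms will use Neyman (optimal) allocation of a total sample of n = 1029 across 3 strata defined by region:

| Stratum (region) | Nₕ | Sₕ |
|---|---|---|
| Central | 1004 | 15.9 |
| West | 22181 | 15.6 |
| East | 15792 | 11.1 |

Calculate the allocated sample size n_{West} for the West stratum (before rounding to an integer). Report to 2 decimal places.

Neyman allocation: nₕ = n·NₕSₕ / Σⱼ NⱼSⱼ.
Σ NⱼSⱼ = 1004·15.9 + 22181·15.6 + 15792·11.1 = 537278.4.
n_{West} = 1029·22181·15.6 / 537278.4 = 662.71.

662.71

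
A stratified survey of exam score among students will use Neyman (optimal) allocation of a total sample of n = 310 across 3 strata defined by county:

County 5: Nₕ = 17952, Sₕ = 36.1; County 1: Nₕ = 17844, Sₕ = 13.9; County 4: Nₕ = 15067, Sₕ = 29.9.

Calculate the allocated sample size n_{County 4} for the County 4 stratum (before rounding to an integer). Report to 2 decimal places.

103.71

Neyman allocation: nₕ = n·NₕSₕ / Σⱼ NⱼSⱼ.
Σ NⱼSⱼ = 17952·36.1 + 17844·13.9 + 15067·29.9 = 1.3466021 × 10^6.
n_{County 4} = 310·15067·29.9 / (1.3466021 × 10^6) = 103.71.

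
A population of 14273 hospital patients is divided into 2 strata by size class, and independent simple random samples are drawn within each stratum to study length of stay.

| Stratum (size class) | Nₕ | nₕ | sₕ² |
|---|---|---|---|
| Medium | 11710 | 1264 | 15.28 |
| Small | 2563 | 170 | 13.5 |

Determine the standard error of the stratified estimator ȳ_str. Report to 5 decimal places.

0.09823

Var(ȳ_str) = Σₕ Wₕ²(1 − fₕ)sₕ²/nₕ with Wₕ = Nₕ/N, N = 14273.
Medium: Wₕ = 0.82043018; term = 0.82043018²·(1 − 0.10794193)·15.28/1264 = 0.0072585967.
Small: Wₕ = 0.17956982; term = 0.17956982²·(1 − 0.06632852)·13.5/170 = 0.0023908131.
Sum = 0.0096494098.
SE = √(0.0096494098) = 0.09823.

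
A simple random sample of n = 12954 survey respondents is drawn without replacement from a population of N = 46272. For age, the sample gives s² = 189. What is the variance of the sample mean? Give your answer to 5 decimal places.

0.01051

Under SRS without replacement, Var(ȳ) = (1 − f)·s²/n with f = n/N = 12954/46272 = 0.27995332.
Var(ȳ) = (1 − 0.27995332)·189/12954 = 0.72004668·0.014590088 = 0.010505544.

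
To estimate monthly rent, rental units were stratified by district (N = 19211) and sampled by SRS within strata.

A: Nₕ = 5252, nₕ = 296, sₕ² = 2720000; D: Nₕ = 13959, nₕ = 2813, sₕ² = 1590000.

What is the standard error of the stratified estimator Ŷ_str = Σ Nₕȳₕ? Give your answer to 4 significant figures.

Var(Ŷ_str) = Σₕ Nₕ²(1 − fₕ)sₕ²/nₕ.
A: 5252²·(1 − 296/5252)·2720000/296 = 2.391846 × 10^11.
D: 13959²·(1 − 2813/13959)·1590000/2813 = 8.7942891 × 10^10.
Sum = 3.2712749 × 10^11.
SE = √(3.2712749 × 10^11) = 572000.

572000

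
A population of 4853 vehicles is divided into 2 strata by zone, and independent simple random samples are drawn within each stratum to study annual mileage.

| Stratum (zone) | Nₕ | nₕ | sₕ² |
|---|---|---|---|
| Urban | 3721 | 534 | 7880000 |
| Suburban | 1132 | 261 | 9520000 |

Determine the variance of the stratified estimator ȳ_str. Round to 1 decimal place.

Var(ȳ_str) = Σₕ Wₕ²(1 − fₕ)sₕ²/nₕ with Wₕ = Nₕ/N, N = 4853.
Urban: Wₕ = 0.76674222; term = 0.76674222²·(1 − 0.14350981)·7880000/534 = 7430.2959.
Suburban: Wₕ = 0.23325778; term = 0.23325778²·(1 − 0.23056537)·9520000/261 = 1527.0049.
Sum = 8957.3008.

8957.3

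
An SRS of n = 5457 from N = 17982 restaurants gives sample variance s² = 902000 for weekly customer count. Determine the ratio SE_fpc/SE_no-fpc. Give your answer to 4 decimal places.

0.8346

f = n/N = 5457/17982 = 0.30347014.
SE_no-fpc = √(s²/n) = 12.856605; SE_fpc = √((1−f)s²/n) = 10.729912.
Ratio = √(1−f) = 0.83458365.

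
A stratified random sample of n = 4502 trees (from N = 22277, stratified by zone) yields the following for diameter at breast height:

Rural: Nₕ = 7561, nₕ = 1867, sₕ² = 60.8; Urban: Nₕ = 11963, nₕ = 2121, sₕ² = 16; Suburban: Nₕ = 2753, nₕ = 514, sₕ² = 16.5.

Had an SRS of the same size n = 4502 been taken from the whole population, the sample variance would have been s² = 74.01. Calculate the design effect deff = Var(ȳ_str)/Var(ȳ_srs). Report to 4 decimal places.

Var(ȳ_str) = Σ Wₕ²(1−fₕ)sₕ²/nₕ with Wₕ = Nₕ/22277:
  Rural: (7561/22277)²·(1−1867/7561)·60.8/1867 = 0.0028251568
  Urban: (11963/22277)²·(1−2121/11963)·16/2121 = 0.0017897376
  Suburban: (2753/22277)²·(1−514/2753)·16.5/514 = 3.9871972 × 10^-4
  → Var(ȳ_str) = 0.0050136141.
Var(ȳ_srs) = (1 − 4502/22277)·74.01/4502 = 0.0131171.
deff = 0.0050136141 / 0.0131171 = 0.3822.

0.3822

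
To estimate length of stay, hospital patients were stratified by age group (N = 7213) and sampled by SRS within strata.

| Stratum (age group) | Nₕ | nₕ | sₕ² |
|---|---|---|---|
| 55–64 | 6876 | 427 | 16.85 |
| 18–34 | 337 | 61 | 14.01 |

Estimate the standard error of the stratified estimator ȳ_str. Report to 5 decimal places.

0.18451

Var(ȳ_str) = Σₕ Wₕ²(1 − fₕ)sₕ²/nₕ with Wₕ = Nₕ/N, N = 7213.
55–64: Wₕ = 0.95327880; term = 0.95327880²·(1 − 0.06210006)·16.85/427 = 0.033633217.
18–34: Wₕ = 0.04672120; term = 0.04672120²·(1 − 0.18100890)·14.01/61 = 4.1059667 × 10^-4.
Sum = 0.034043814.
SE = √(0.034043814) = 0.18451.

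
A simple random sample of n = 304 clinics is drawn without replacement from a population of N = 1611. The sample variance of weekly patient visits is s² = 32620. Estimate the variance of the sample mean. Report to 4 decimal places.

87.0543

Under SRS without replacement, Var(ȳ) = (1 − f)·s²/n with f = n/N = 304/1611 = 0.18870267.
Var(ȳ) = (1 − 0.18870267)·32620/304 = 0.81129733·107.30263 = 87.054339.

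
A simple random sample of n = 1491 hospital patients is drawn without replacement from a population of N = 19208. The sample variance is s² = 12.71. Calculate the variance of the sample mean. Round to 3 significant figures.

Under SRS without replacement, Var(ȳ) = (1 − f)·s²/n with f = n/N = 1491/19208 = 0.07762391.
Var(ȳ) = (1 − 0.07762391)·12.71/1491 = 0.92237609·0.0085244802 = 0.0078627768.

0.00786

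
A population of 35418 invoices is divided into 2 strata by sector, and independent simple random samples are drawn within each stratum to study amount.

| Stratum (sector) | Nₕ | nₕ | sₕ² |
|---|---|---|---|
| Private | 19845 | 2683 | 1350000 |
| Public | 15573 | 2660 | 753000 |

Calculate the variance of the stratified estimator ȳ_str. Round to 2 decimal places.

181.99

Var(ȳ_str) = Σₕ Wₕ²(1 − fₕ)sₕ²/nₕ with Wₕ = Nₕ/N, N = 35418.
Private: Wₕ = 0.56030832; term = 0.56030832²·(1 − 0.13519778)·1350000/2683 = 136.61048.
Public: Wₕ = 0.43969168; term = 0.43969168²·(1 − 0.17080845)·753000/2660 = 45.380023.
Sum = 181.9905.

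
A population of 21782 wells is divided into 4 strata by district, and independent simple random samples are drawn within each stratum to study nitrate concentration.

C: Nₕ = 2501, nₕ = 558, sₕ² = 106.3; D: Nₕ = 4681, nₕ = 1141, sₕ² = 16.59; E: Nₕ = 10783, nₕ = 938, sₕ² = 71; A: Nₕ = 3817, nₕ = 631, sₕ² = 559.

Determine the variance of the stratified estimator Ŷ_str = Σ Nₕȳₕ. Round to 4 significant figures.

1.998 × 10^7

Var(Ŷ_str) = Σₕ Nₕ²(1 − fₕ)sₕ²/nₕ.
C: 2501²·(1 − 558/2501)·106.3/558 = 925732.6.
D: 4681²·(1 − 1141/4681)·16.59/1141 = 240936.53.
E: 10783²·(1 − 938/10783)·71/938 = 8.0354617 × 10^6.
A: 3817²·(1 − 631/3817)·559/631 = 1.077334 × 10^7.
Sum = 1.9975471 × 10^7.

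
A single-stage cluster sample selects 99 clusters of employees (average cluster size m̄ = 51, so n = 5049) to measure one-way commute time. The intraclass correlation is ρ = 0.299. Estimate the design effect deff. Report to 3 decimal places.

deff = 1 + (51 − 1)·0.299 = 1 + 14.95 = 15.95.

15.950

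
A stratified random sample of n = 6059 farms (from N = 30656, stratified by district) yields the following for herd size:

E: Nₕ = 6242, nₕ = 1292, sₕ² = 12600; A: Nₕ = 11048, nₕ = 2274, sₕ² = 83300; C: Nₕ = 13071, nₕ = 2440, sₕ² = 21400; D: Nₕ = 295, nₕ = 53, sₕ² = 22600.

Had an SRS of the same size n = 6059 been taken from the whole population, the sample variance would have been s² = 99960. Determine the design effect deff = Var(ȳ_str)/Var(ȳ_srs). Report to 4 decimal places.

Var(ȳ_str) = Σ Wₕ²(1−fₕ)sₕ²/nₕ with Wₕ = Nₕ/30656:
  E: (6242/30656)²·(1−1292/6242)·12600/1292 = 0.32063138
  A: (11048/30656)²·(1−2274/11048)·83300/2274 = 3.7783733
  C: (13071/30656)²·(1−2440/13071)·21400/2440 = 1.2968087
  D: (295/30656)²·(1−53/295)·22600/53 = 0.03239209
  → Var(ȳ_str) = 5.4282055.
Var(ȳ_srs) = (1 − 6059/30656)·99960/6059 = 13.237073.
deff = 5.4282055 / 13.237073 = 0.4101.

0.4101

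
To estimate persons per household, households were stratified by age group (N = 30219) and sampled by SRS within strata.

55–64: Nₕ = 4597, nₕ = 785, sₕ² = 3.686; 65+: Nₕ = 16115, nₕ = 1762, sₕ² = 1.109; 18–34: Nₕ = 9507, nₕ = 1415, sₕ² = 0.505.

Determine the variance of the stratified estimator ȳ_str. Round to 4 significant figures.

2.796 × 10^-4

Var(ȳ_str) = Σₕ Wₕ²(1 − fₕ)sₕ²/nₕ with Wₕ = Nₕ/N, N = 30219.
55–64: Wₕ = 0.15212284; term = 0.15212284²·(1 − 0.17076354)·3.686/785 = 9.010583 × 10^-5.
65+: Wₕ = 0.53327377; term = 0.53327377²·(1 − 0.10933913)·1.109/1762 = 1.594184 × 10^-4.
18–34: Wₕ = 0.31460340; term = 0.31460340²·(1 − 0.14883770)·0.505/1415 = 3.0065894 × 10^-5.
Sum = 2.7959012 × 10^-4.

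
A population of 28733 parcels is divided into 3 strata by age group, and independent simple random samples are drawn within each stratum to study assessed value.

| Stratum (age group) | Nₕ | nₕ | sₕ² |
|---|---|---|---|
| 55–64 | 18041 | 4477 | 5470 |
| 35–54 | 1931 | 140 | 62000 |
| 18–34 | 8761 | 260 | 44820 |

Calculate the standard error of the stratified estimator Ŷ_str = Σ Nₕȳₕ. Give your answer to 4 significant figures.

Var(Ŷ_str) = Σₕ Nₕ²(1 − fₕ)sₕ²/nₕ.
55–64: 18041²·(1 − 4477/18041)·5470/4477 = 2.9898446 × 10^8.
35–54: 1931²·(1 − 140/1931)·62000/140 = 1.5315864 × 10^9.
18–34: 8761²·(1 − 260/8761)·44820/260 = 1.2838734 × 10^10.
Sum = 1.4669305 × 10^10.
SE = √(1.4669305 × 10^10) = 121100.

121100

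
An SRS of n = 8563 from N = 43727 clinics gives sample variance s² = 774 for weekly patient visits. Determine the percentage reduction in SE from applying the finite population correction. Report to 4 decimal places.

10.3244

f = n/N = 8563/43727 = 0.19582866.
SE_no-fpc = √(s²/n) = 0.30064744; SE_fpc = √((1−f)s²/n) = 0.2696074.
Ratio = √(1−f) = 0.89675601. Reduction = 100·(1 − 0.89675601) = 10.3244%.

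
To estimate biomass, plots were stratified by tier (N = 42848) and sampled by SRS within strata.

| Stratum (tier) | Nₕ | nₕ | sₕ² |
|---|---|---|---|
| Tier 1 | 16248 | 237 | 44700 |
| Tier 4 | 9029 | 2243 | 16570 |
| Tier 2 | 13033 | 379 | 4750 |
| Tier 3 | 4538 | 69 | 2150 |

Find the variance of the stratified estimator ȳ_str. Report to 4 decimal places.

28.4415

Var(ȳ_str) = Σₕ Wₕ²(1 − fₕ)sₕ²/nₕ with Wₕ = Nₕ/N, N = 42848.
Tier 1: Wₕ = 0.37920090; term = 0.37920090²·(1 − 0.01458641)·44700/237 = 26.724921.
Tier 4: Wₕ = 0.21072162; term = 0.21072162²·(1 − 0.24842175)·16570/2243 = 0.246539.
Tier 2: Wₕ = 0.30416822; term = 0.30416822²·(1 − 0.02908003)·4750/379 = 1.1258111.
Tier 3: Wₕ = 0.10590926; term = 0.10590926²·(1 − 0.01520494)·2150/69 = 0.34419385.
Sum = 28.441465.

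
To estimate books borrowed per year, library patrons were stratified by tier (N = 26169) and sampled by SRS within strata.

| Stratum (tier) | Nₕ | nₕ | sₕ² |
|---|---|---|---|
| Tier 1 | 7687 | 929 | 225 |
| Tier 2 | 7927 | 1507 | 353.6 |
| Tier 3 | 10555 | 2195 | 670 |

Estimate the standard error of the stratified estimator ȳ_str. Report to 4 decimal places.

Var(ȳ_str) = Σₕ Wₕ²(1 − fₕ)sₕ²/nₕ with Wₕ = Nₕ/N, N = 26169.
Tier 1: Wₕ = 0.29374451; term = 0.29374451²·(1 − 0.12085339)·225/929 = 0.018372473.
Tier 2: Wₕ = 0.30291566; term = 0.30291566²·(1 − 0.19010975)·353.6/1507 = 0.017436874.
Tier 3: Wₕ = 0.40333983; term = 0.40333983²·(1 − 0.20795831)·670/2195 = 0.039330597.
Sum = 0.075139944.
SE = √(0.075139944) = 0.2741.

0.2741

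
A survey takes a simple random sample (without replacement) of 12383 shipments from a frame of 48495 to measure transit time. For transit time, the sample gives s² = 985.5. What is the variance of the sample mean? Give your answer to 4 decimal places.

0.0593

Under SRS without replacement, Var(ȳ) = (1 − f)·s²/n with f = n/N = 12383/48495 = 0.25534591.
Var(ȳ) = (1 − 0.25534591)·985.5/12383 = 0.74465409·0.079584915 = 0.059263232.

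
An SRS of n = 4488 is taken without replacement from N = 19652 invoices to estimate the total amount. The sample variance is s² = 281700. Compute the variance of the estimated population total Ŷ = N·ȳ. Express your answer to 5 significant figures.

Var(Ŷ) = N²·Var(ȳ) = N²·(1 − n/N)·s²/n.
f = 4488/19652 = 0.22837370; Var(ȳ) = 0.77162630·281700/4488 = 48.432961.
Var(Ŷ) = 19652² · 48.432961 = 1.8704863 × 10^10.

1.8705 × 10^10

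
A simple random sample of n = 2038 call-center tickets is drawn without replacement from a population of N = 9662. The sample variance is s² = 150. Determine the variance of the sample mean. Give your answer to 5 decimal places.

0.05808

Under SRS without replacement, Var(ȳ) = (1 − f)·s²/n with f = n/N = 2038/9662 = 0.21092941.
Var(ȳ) = (1 − 0.21092941)·150/2038 = 0.78907059·0.07360157 = 0.058076834.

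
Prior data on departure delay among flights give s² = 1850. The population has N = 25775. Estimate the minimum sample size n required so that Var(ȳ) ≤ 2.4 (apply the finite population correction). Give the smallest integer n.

Without fpc, n₀ = s²/D = 1850/2.4 = 770.8333.
With fpc, (1 − n/N)·s²/n ≤ D requires n ≥ n₀/(1 + n₀/N) = 770.8333/(1 + 770.8333/25775) = 748.4500.
Rounding up, n = 749.

749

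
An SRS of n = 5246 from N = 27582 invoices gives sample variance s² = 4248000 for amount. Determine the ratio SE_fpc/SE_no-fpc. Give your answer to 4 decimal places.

f = n/N = 5246/27582 = 0.19019650.
SE_no-fpc = √(s²/n) = 28.456279; SE_fpc = √((1−f)s²/n) = 25.607544.
Ratio = √(1−f) = 0.89989082.

0.8999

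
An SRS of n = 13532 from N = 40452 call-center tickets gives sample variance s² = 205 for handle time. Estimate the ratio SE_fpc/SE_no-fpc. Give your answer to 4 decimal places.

0.8158

f = n/N = 13532/40452 = 0.33451992.
SE_no-fpc = √(s²/n) = 0.12308239; SE_fpc = √((1−f)s²/n) = 0.10040688.
Ratio = √(1−f) = 0.81576962.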